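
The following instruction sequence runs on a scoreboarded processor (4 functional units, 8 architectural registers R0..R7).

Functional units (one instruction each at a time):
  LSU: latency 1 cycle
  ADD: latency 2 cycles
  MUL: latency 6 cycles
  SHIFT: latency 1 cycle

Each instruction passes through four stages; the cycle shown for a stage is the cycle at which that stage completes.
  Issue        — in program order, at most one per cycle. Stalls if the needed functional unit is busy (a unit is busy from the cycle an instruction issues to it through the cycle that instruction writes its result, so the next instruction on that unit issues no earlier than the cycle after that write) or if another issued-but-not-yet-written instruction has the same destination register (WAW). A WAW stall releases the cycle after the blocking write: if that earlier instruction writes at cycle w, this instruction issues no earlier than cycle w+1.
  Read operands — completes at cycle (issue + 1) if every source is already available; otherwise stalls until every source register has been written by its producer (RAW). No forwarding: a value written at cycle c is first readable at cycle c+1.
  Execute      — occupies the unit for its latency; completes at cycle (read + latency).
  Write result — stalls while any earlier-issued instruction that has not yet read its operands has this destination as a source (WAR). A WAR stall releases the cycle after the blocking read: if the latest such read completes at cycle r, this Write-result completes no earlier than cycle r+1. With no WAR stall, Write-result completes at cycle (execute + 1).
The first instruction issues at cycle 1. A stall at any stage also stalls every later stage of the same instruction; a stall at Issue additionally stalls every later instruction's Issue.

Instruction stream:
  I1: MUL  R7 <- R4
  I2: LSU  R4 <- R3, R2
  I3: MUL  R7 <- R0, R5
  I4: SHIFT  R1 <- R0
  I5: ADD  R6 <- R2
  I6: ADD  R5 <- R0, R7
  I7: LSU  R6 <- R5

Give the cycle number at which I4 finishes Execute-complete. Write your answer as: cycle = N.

1) issue 1, read 2, done 8, write 9
2) issue 2, read 3, done 4, write 5
3) issue 10, read 11, done 17, write 18  <struct: MUL busy until I1 writes@9>
4) issue 11, read 12, done 13, write 14
5) issue 12, read 13, done 15, write 16
6) issue 17, read 19, done 21, write 22  <struct: ADD busy until I5 writes@16 / RAW R7: wait I3 write@18>
7) issue 18, read 23, done 24, write 25  <RAW R5: wait I6 write@22>

cycle = 13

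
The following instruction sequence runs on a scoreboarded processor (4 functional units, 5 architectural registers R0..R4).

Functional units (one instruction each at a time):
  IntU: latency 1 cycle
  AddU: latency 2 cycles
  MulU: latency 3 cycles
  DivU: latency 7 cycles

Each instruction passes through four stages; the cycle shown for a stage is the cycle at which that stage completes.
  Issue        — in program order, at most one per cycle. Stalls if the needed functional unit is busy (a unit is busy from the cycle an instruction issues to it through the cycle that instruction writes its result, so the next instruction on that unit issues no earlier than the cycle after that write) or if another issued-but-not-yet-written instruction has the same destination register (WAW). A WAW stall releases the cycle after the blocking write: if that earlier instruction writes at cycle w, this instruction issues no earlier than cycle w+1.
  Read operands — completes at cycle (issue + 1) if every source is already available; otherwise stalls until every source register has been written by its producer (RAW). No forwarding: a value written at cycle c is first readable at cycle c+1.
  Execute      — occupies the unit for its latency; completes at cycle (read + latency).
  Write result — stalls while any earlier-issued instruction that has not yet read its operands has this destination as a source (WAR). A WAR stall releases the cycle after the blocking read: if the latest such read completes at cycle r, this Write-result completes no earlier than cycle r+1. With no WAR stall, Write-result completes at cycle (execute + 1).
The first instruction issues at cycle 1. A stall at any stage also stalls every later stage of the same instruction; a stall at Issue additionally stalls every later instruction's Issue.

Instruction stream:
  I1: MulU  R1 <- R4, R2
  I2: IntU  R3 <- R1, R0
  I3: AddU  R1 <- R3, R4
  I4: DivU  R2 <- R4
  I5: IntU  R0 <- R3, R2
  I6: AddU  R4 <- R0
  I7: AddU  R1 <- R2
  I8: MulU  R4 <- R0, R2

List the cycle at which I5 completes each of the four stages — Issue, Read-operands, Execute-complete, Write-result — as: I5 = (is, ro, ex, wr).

I5 = (10, 18, 19, 20)

I1  is:1  ro:2  ex:5  wr:6
I2  is:2  ro:7  ex:8  wr:9  — RAW R1: wait I1 write@6
I3  is:7  ro:10  ex:12  wr:13  — WAW R1: wait I1 write@6, RAW R3: wait I2 write@9
I4  is:8  ro:9  ex:16  wr:17
I5  is:10  ro:18  ex:19  wr:20  — struct: IntU busy until I2 writes@9, RAW R2: wait I4 write@17
I6  is:14  ro:21  ex:23  wr:24  — struct: AddU busy until I3 writes@13, RAW R0: wait I5 write@20
I7  is:25  ro:26  ex:28  wr:29  — struct: AddU busy until I6 writes@24
I8  is:26  ro:27  ex:30  wr:31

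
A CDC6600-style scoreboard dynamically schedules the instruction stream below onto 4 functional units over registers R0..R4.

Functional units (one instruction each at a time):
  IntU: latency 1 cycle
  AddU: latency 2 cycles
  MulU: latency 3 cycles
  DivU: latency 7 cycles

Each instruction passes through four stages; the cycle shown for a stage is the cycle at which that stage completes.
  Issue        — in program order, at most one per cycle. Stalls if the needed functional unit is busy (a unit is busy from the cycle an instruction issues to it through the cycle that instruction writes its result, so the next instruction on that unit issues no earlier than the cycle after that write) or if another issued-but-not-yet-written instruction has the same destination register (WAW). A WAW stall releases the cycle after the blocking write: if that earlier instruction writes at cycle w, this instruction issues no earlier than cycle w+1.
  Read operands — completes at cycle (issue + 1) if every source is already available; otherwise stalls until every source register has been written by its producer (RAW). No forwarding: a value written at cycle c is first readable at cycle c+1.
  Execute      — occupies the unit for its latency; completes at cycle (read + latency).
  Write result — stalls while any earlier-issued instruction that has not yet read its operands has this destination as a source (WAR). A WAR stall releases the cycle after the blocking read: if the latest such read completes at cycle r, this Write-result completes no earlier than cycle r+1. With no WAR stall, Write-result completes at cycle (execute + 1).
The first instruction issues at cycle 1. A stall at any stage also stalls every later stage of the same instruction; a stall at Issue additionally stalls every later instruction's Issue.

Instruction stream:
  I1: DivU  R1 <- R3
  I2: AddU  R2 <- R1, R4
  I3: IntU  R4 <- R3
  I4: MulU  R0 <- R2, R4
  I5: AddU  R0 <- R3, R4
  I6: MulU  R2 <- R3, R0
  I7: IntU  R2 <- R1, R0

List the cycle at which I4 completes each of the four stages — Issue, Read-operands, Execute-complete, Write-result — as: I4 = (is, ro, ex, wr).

[1] I1 dispatched to DivU
[2] I1 operands ready, I2 dispatched to AddU
[3] I3 dispatched to IntU
[4] I3 operands ready, I4 dispatched to MulU
[5] I3 complete
[9] I1 complete
[10] R1←I1
[11] I2 operands ready
[12] R4←I3
[13] I2 complete
[14] R2←I2
[15] I4 operands ready
[18] I4 complete
[19] R0←I4
[20] I5 dispatched to AddU
[21] I5 operands ready, I6 dispatched to MulU
[23] I5 complete
[24] R0←I5
[25] I6 operands ready
[28] I6 complete
[29] R2←I6
[30] I7 dispatched to IntU
[31] I7 operands ready
[32] I7 complete
[33] R2←I7

I4 = (4, 15, 18, 19)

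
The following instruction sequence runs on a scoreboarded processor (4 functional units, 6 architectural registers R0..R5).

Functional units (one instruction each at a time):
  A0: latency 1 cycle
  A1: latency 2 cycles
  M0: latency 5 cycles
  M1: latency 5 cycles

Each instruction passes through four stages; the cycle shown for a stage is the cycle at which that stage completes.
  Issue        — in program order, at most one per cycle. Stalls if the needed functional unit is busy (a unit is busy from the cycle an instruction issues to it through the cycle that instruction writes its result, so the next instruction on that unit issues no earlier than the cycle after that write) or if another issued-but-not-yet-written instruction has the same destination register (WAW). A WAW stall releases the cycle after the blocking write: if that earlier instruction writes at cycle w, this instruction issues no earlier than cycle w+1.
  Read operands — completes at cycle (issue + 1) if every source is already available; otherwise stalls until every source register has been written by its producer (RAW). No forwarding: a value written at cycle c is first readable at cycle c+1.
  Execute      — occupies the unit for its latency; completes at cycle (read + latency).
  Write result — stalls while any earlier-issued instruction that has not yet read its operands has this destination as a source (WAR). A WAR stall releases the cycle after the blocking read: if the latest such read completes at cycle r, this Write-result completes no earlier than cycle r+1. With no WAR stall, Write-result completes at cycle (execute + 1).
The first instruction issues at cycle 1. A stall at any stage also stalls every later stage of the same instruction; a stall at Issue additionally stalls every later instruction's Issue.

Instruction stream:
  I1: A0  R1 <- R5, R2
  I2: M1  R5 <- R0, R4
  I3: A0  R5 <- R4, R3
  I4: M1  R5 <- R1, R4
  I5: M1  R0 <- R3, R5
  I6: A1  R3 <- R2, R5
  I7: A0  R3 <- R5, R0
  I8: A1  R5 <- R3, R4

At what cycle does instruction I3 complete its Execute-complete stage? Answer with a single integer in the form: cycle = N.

c1: I1 issues→A0
c2: I1 reads, I2 issues→M1
c3: I1 exec-done, I2 reads
c4: I1 writes R1
c8: I2 exec-done
c9: I2 writes R5
c10: I3 issues→A0
c11: I3 reads
c12: I3 exec-done
c13: I3 writes R5
c14: I4 issues→M1
c15: I4 reads
c20: I4 exec-done
c21: I4 writes R5
c22: I5 issues→M1
c23: I5 reads, I6 issues→A1
c24: I6 reads
c26: I6 exec-done
c27: I6 writes R3
c28: I5 exec-done, I7 issues→A0
c29: I5 writes R0, I8 issues→A1
c30: I7 reads
c31: I7 exec-done
c32: I7 writes R3
c33: I8 reads
c35: I8 exec-done
c36: I8 writes R5

cycle = 12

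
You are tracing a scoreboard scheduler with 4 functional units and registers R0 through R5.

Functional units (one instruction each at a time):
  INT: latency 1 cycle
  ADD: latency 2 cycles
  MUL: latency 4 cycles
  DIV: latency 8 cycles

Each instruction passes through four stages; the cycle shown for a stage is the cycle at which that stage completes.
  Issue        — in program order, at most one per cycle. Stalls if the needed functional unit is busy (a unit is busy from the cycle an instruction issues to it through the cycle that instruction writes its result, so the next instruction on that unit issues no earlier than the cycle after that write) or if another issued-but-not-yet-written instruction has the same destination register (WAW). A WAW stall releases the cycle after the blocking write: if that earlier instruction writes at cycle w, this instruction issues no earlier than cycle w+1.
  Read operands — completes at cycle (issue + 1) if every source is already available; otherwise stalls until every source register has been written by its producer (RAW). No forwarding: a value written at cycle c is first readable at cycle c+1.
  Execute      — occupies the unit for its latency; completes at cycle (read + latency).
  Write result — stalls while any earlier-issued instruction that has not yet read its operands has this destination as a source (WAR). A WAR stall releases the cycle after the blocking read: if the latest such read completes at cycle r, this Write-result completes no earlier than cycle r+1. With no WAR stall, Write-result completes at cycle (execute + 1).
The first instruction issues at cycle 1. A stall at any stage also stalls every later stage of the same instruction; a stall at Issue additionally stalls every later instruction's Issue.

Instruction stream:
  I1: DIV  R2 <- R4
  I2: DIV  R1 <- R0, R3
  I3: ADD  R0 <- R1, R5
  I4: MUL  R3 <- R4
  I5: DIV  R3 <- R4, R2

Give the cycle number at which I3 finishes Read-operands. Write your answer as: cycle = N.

[I1] 1/2/10/11
[I2] 12/13/21/22  (struct: DIV busy until I1 writes@11)
[I3] 13/23/25/26  (RAW R1: wait I2 write@22)
[I4] 14/15/19/20
[I5] 23/24/32/33  (struct: DIV busy until I2 writes@22)

cycle = 23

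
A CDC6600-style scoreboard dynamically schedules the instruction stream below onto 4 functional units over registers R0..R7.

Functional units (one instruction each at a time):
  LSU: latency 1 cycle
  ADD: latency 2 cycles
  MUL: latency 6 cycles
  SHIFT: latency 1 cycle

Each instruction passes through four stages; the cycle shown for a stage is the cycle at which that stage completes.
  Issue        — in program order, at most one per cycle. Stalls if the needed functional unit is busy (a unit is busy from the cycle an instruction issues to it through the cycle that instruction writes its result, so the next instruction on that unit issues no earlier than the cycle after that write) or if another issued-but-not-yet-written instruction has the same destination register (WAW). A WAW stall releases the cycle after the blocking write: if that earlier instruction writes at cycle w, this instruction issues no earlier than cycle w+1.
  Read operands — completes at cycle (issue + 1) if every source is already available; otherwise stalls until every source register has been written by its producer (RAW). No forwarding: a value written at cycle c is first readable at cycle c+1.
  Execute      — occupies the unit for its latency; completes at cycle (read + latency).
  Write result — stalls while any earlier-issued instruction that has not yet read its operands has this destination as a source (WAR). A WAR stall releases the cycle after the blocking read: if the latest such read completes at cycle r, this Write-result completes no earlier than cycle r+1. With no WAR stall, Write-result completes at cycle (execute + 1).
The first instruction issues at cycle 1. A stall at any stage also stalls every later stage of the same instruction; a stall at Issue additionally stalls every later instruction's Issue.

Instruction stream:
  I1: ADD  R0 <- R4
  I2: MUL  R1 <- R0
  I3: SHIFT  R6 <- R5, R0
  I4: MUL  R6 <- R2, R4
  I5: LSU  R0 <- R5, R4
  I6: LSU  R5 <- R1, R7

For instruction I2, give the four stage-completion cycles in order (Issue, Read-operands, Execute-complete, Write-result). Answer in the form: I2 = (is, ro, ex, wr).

[1] I1 issues→ADD
[2] I1 reads | I2 issues→MUL
[3] I3 issues→SHIFT
[4] I1 exec-done
[5] I1 writes R0
[6] I2 reads | I3 reads
[7] I3 exec-done
[8] I3 writes R6
[12] I2 exec-done
[13] I2 writes R1
[14] I4 issues→MUL
[15] I4 reads | I5 issues→LSU
[16] I5 reads
[17] I5 exec-done
[18] I5 writes R0
[19] I6 issues→LSU
[20] I6 reads
[21] I4 exec-done | I6 exec-done
[22] I4 writes R6 | I6 writes R5

I2 = (2, 6, 12, 13)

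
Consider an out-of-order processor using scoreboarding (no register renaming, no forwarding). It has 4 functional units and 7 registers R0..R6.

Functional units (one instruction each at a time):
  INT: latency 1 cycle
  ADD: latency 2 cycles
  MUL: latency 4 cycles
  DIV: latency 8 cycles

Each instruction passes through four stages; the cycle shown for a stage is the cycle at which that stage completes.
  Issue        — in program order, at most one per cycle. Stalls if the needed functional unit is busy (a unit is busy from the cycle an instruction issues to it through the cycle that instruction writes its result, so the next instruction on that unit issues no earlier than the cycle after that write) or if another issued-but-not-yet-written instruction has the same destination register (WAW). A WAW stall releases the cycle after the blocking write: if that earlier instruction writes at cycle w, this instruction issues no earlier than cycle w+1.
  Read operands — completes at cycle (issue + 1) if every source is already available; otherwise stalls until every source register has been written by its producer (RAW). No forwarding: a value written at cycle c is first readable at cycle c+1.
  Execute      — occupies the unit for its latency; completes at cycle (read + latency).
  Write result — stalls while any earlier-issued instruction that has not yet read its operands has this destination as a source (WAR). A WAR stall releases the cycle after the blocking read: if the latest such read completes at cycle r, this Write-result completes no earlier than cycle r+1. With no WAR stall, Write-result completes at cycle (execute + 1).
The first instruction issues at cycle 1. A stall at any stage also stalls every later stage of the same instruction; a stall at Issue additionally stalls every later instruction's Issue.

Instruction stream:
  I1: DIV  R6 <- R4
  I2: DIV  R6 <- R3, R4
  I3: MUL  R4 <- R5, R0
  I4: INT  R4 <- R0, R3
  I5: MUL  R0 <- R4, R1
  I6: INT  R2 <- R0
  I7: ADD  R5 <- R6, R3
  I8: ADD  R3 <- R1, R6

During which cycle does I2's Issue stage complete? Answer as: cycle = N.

cycle = 12

I1 -> (1, 2, 10, 11)
I2 -> (12, 13, 21, 22)  // struct: DIV busy until I1 writes@11
I3 -> (13, 14, 18, 19)
I4 -> (20, 21, 22, 23)  // WAW R4: wait I3 write@19
I5 -> (21, 24, 28, 29)  // RAW R4: wait I4 write@23
I6 -> (24, 30, 31, 32)  // struct: INT busy until I4 writes@23, RAW R0: wait I5 write@29
I7 -> (25, 26, 28, 29)
I8 -> (30, 31, 33, 34)  // struct: ADD busy until I7 writes@29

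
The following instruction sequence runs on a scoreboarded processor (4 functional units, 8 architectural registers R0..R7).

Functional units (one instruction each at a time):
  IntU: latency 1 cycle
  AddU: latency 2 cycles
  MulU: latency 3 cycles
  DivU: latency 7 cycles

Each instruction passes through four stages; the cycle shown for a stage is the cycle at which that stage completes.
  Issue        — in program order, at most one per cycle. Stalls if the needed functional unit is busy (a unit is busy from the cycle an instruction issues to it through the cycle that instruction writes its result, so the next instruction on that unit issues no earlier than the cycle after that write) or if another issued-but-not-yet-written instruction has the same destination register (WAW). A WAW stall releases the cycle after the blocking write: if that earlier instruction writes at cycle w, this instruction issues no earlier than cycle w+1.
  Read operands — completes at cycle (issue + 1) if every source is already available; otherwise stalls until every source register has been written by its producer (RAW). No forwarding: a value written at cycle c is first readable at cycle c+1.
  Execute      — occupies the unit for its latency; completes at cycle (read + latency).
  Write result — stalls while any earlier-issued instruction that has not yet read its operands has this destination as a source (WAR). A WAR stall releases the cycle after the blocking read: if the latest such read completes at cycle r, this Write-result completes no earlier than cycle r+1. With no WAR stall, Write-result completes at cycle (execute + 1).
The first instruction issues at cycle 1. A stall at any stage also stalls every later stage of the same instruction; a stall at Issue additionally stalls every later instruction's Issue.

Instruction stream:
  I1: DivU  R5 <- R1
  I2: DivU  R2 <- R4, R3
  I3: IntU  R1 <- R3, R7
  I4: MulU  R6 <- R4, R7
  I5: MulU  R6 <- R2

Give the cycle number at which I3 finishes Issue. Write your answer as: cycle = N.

cycle = 12

[1] issue I1 (DivU)
[2] I1 read-ops
[9] I1 finished on DivU
[10] I1→R5
[11] issue I2 (DivU)
[12] I2 read-ops · issue I3 (IntU)
[13] I3 read-ops · issue I4 (MulU)
[14] I3 finished on IntU · I4 read-ops
[15] I3→R1
[17] I4 finished on MulU
[18] I4→R6
[19] I2 finished on DivU · issue I5 (MulU)
[20] I2→R2
[21] I5 read-ops
[24] I5 finished on MulU
[25] I5→R6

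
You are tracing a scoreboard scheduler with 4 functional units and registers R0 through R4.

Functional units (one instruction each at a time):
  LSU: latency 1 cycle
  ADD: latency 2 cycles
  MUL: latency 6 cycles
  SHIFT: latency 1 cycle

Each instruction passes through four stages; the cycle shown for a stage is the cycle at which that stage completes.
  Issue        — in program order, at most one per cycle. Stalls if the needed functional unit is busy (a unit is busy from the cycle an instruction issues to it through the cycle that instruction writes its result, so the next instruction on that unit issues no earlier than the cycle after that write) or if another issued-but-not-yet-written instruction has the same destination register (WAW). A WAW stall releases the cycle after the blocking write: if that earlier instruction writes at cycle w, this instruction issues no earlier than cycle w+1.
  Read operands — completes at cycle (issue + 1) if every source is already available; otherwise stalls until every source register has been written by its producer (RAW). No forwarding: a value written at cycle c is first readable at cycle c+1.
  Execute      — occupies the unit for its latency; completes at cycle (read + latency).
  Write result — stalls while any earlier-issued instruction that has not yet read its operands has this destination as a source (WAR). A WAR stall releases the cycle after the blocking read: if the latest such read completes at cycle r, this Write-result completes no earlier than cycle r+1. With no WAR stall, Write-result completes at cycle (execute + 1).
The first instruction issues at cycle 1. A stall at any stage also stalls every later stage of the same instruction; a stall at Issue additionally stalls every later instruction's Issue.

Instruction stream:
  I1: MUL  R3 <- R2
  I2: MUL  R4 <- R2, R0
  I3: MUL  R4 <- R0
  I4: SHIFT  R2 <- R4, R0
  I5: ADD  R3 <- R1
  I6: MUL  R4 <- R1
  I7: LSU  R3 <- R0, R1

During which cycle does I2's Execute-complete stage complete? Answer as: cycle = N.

I1  is:1  ro:2  ex:8  wr:9
I2  is:10  ro:11  ex:17  wr:18  — struct: MUL busy until I1 writes@9
I3  is:19  ro:20  ex:26  wr:27  — struct: MUL busy until I2 writes@18
I4  is:20  ro:28  ex:29  wr:30  — RAW R4: wait I3 write@27
I5  is:21  ro:22  ex:24  wr:25
I6  is:28  ro:29  ex:35  wr:36  — struct: MUL busy until I3 writes@27
I7  is:29  ro:30  ex:31  wr:32

cycle = 17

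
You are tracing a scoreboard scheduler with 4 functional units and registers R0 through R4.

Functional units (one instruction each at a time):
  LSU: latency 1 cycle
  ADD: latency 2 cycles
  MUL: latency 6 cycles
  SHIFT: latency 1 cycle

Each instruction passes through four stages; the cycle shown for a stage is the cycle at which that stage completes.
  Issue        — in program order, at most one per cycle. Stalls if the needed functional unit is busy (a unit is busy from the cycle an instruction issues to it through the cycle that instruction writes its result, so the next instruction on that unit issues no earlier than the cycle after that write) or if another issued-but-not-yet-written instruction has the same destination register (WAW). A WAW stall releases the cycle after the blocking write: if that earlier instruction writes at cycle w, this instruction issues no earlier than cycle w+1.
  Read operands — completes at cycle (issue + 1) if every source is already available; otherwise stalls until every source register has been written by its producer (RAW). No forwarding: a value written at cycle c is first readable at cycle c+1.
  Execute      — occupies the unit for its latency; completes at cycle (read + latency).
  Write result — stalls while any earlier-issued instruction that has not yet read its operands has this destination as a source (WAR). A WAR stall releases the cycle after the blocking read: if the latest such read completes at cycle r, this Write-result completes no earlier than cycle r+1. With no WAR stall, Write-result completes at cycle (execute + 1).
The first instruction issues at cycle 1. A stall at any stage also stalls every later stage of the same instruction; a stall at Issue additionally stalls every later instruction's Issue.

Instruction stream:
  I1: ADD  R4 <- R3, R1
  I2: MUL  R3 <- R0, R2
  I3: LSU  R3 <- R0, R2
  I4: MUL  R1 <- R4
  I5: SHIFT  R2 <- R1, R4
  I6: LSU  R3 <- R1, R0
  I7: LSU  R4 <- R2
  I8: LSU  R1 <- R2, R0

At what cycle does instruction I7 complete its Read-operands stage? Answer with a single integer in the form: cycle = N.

cycle = 25

I1  is:1  ro:2  ex:4  wr:5
I2  is:2  ro:3  ex:9  wr:10
I3  is:11  ro:12  ex:13  wr:14  — WAW R3: wait I2 write@10
I4  is:12  ro:13  ex:19  wr:20
I5  is:13  ro:21  ex:22  wr:23  — RAW R1: wait I4 write@20
I6  is:15  ro:21  ex:22  wr:23  — struct: LSU busy until I3 writes@14, RAW R1: wait I4 write@20
I7  is:24  ro:25  ex:26  wr:27  — struct: LSU busy until I6 writes@23
I8  is:28  ro:29  ex:30  wr:31  — struct: LSU busy until I7 writes@27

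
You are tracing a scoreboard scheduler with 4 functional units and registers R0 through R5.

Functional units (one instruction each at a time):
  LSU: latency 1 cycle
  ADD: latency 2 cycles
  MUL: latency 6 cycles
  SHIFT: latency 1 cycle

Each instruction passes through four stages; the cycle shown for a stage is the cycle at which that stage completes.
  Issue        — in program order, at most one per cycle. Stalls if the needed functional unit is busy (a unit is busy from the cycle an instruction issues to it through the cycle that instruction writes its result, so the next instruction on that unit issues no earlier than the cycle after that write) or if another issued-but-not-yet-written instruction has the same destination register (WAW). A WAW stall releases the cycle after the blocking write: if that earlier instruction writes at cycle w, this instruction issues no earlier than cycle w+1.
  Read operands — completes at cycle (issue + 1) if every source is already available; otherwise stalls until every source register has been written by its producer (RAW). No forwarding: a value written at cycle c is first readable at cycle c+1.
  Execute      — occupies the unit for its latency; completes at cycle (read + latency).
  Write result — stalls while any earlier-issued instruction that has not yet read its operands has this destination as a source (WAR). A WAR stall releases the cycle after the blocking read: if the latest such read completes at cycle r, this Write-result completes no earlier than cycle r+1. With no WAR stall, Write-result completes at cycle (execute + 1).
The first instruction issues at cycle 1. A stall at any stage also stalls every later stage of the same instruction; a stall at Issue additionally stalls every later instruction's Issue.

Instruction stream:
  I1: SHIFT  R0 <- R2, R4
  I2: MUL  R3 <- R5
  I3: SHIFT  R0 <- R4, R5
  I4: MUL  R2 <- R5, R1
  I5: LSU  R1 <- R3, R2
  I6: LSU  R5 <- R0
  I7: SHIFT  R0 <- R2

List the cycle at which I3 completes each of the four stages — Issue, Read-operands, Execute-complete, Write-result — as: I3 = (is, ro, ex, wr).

I3 = (5, 6, 7, 8)

[1] I1→SHIFT
[2] I1 RO; I2→MUL
[3] I1 EX; I2 RO
[4] I1 WR R0
[5] I3→SHIFT
[6] I3 RO
[7] I3 EX
[8] I3 WR R0
[9] I2 EX
[10] I2 WR R3
[11] I4→MUL
[12] I4 RO; I5→LSU
[18] I4 EX
[19] I4 WR R2
[20] I5 RO
[21] I5 EX
[22] I5 WR R1
[23] I6→LSU
[24] I6 RO; I7→SHIFT
[25] I6 EX; I7 RO
[26] I6 WR R5; I7 EX
[27] I7 WR R0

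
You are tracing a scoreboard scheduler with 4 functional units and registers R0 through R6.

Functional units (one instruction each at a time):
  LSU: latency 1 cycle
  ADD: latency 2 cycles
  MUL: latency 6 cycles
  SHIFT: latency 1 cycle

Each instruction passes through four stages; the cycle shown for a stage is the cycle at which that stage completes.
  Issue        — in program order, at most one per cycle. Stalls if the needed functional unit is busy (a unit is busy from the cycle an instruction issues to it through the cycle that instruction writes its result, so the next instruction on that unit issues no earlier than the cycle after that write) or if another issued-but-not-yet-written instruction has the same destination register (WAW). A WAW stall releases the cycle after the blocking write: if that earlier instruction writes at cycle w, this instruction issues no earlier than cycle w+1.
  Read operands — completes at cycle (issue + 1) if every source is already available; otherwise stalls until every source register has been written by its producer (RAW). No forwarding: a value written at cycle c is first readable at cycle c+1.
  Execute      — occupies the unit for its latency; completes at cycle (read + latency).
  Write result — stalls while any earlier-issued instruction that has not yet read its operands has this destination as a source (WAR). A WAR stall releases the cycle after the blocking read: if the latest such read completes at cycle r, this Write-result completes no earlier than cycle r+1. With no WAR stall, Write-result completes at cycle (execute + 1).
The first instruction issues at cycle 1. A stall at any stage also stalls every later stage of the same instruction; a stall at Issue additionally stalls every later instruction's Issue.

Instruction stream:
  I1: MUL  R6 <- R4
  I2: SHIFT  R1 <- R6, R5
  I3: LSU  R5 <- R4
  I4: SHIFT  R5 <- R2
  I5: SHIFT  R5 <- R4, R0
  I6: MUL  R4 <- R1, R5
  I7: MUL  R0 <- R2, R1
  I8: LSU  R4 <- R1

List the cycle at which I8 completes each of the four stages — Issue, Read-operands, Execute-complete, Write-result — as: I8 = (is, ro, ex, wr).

1) issue 1, read 2, done 8, write 9
2) issue 2, read 10, done 11, write 12  <RAW R6: wait I1 write@9>
3) issue 3, read 4, done 5, write 11  <WAR R5: wait I2 read@10>
4) issue 13, read 14, done 15, write 16  <struct: SHIFT busy until I2 writes@12>
5) issue 17, read 18, done 19, write 20  <struct: SHIFT busy until I4 writes@16>
6) issue 18, read 21, done 27, write 28  <RAW R5: wait I5 write@20>
7) issue 29, read 30, done 36, write 37  <struct: MUL busy until I6 writes@28>
8) issue 30, read 31, done 32, write 33

I8 = (30, 31, 32, 33)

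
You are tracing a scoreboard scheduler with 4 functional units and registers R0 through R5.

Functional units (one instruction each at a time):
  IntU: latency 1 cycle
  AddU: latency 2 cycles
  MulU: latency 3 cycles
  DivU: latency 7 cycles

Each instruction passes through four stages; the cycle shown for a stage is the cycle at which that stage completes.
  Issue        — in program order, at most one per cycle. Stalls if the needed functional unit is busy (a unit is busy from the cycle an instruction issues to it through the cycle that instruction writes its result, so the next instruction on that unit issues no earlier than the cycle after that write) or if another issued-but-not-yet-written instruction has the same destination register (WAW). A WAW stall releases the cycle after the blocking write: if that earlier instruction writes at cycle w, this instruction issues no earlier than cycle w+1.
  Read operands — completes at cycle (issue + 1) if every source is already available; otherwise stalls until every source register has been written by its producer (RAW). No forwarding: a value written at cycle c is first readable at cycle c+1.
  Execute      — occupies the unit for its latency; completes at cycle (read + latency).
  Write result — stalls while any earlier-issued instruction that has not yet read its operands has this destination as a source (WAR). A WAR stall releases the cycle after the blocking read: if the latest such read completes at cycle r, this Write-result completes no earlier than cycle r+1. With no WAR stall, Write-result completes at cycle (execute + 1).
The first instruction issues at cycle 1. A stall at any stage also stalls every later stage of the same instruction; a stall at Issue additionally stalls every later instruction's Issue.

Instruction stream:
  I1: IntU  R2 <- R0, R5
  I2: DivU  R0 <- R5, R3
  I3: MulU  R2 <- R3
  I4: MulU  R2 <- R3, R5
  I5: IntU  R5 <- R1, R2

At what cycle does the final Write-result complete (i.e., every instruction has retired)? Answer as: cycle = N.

cycle 1: I1 issues→IntU
cycle 2: I1 reads, I2 issues→DivU
cycle 3: I1 exec-done, I2 reads
cycle 4: I1 writes R2
cycle 5: I3 issues→MulU
cycle 6: I3 reads
cycle 9: I3 exec-done
cycle 10: I2 exec-done, I3 writes R2
cycle 11: I2 writes R0, I4 issues→MulU
cycle 12: I4 reads, I5 issues→IntU
cycle 15: I4 exec-done
cycle 16: I4 writes R2
cycle 17: I5 reads
cycle 18: I5 exec-done
cycle 19: I5 writes R5

cycle = 19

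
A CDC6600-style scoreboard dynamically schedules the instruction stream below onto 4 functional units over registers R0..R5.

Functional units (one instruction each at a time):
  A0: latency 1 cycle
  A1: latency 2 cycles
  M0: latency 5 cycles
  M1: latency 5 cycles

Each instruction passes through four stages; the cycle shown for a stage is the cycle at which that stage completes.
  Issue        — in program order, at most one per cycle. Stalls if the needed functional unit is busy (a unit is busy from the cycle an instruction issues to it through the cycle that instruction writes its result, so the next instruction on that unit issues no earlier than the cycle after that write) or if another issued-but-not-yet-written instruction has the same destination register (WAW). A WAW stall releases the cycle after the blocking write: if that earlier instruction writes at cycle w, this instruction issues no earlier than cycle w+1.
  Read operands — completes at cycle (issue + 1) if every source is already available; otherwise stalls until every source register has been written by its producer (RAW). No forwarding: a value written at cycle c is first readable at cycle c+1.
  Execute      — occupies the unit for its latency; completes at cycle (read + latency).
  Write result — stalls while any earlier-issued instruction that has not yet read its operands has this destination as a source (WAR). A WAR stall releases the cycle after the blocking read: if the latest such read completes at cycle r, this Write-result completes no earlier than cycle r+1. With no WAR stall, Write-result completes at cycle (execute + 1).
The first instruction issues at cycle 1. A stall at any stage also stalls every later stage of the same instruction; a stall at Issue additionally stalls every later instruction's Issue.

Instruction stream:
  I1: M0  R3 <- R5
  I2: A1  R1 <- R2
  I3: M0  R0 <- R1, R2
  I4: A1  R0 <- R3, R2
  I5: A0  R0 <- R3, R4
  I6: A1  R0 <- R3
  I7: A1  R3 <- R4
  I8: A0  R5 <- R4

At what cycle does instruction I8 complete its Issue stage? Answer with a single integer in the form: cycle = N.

cycle = 32

I1  is:1  ro:2  ex:7  wr:8
I2  is:2  ro:3  ex:5  wr:6
I3  is:9  ro:10  ex:15  wr:16  — struct: M0 busy until I1 writes@8
I4  is:17  ro:18  ex:20  wr:21  — WAW R0: wait I3 write@16
I5  is:22  ro:23  ex:24  wr:25  — WAW R0: wait I4 write@21
I6  is:26  ro:27  ex:29  wr:30  — WAW R0: wait I5 write@25
I7  is:31  ro:32  ex:34  wr:35  — struct: A1 busy until I6 writes@30
I8  is:32  ro:33  ex:34  wr:35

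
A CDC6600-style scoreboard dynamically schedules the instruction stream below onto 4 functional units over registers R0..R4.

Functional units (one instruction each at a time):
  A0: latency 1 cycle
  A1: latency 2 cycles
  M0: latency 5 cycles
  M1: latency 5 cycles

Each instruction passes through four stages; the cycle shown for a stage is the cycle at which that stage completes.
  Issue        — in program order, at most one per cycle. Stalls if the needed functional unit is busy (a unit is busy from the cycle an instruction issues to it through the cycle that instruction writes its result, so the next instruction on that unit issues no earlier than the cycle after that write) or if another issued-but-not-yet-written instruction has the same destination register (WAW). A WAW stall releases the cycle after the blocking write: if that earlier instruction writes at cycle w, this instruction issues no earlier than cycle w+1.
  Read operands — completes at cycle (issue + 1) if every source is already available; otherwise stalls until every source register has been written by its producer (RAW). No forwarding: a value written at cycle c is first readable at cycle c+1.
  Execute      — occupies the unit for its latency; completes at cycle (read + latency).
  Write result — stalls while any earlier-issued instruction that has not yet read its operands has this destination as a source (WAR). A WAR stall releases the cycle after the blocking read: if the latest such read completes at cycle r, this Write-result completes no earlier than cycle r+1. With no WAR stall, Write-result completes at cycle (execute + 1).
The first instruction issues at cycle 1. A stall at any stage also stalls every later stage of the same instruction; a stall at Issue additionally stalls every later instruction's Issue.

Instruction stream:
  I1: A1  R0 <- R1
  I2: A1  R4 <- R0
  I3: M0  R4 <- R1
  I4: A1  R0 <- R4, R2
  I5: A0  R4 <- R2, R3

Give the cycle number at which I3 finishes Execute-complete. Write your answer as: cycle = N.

cycle = 17

cycle 1: issue I1 (A1)
cycle 2: I1 read-ops
cycle 4: I1 finished on A1
cycle 5: I1→R0
cycle 6: issue I2 (A1)
cycle 7: I2 read-ops
cycle 9: I2 finished on A1
cycle 10: I2→R4
cycle 11: issue I3 (M0)
cycle 12: I3 read-ops; issue I4 (A1)
cycle 17: I3 finished on M0
cycle 18: I3→R4
cycle 19: I4 read-ops; issue I5 (A0)
cycle 20: I5 read-ops
cycle 21: I4 finished on A1; I5 finished on A0
cycle 22: I4→R0; I5→R4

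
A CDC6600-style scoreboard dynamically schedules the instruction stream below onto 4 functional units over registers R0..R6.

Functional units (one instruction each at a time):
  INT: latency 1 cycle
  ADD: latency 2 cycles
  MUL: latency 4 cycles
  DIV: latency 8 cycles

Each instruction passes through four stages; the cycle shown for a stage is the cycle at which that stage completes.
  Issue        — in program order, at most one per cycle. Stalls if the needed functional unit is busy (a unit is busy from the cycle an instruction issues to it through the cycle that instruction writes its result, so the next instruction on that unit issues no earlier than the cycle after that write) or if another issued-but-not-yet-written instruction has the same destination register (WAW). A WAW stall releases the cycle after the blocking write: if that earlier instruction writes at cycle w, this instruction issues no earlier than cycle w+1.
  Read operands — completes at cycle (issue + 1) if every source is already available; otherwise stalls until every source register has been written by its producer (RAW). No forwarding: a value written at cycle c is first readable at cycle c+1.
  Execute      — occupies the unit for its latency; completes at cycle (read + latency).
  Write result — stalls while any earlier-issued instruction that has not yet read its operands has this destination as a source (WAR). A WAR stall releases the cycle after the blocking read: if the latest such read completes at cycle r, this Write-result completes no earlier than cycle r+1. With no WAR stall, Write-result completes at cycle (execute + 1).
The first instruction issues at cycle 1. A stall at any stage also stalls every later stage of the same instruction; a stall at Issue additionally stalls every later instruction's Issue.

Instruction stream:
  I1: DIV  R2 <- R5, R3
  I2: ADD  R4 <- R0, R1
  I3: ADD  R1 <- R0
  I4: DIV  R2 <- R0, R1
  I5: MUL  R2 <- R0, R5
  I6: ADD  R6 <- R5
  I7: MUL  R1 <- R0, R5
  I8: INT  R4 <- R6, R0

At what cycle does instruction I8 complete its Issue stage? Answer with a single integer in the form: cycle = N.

cycle 1: I1 dispatched to DIV
cycle 2: I1 operands ready, I2 dispatched to ADD
cycle 3: I2 operands ready
cycle 5: I2 complete
cycle 6: R4←I2
cycle 7: I3 dispatched to ADD
cycle 8: I3 operands ready
cycle 10: I1 complete, I3 complete
cycle 11: R2←I1, R1←I3
cycle 12: I4 dispatched to DIV
cycle 13: I4 operands ready
cycle 21: I4 complete
cycle 22: R2←I4
cycle 23: I5 dispatched to MUL
cycle 24: I5 operands ready, I6 dispatched to ADD
cycle 25: I6 operands ready
cycle 27: I6 complete
cycle 28: I5 complete, R6←I6
cycle 29: R2←I5
cycle 30: I7 dispatched to MUL
cycle 31: I7 operands ready, I8 dispatched to INT
cycle 32: I8 operands ready
cycle 33: I8 complete
cycle 34: R4←I8
cycle 35: I7 complete
cycle 36: R1←I7

cycle = 31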